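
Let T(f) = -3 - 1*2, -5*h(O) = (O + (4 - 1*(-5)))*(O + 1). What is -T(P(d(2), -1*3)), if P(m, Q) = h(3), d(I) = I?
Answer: 5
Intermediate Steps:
h(O) = -(1 + O)*(9 + O)/5 (h(O) = -(O + (4 - 1*(-5)))*(O + 1)/5 = -(O + (4 + 5))*(1 + O)/5 = -(O + 9)*(1 + O)/5 = -(9 + O)*(1 + O)/5 = -(1 + O)*(9 + O)/5)
P(m, Q) = -48/5 (P(m, Q) = -9/5 - 2*3 - ⅕*3² = -9/5 - 6 - ⅕*9 = -9/5 - 6 - 9/5 = -48/5)
T(f) = -5 (T(f) = -3 - 2 = -5)
-T(P(d(2), -1*3)) = -1*(-5) = 5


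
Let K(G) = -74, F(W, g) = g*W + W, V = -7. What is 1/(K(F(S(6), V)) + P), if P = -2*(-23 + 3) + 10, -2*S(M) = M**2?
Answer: -1/24 ≈ -0.041667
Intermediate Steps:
S(M) = -M**2/2
F(W, g) = W + W*g (F(W, g) = W*g + W = W + W*g)
P = 50 (P = -2*(-20) + 10 = 40 + 10 = 50)
1/(K(F(S(6), V)) + P) = 1/(-74 + 50) = 1/(-24) = -1/24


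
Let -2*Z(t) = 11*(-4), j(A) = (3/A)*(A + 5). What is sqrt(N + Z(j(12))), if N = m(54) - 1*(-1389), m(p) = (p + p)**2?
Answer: 5*sqrt(523) ≈ 114.35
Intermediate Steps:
j(A) = 3*(5 + A)/A (j(A) = (3/A)*(5 + A) = 3*(5 + A)/A)
Z(t) = 22 (Z(t) = -11*(-4)/2 = -1/2*(-44) = 22)
m(p) = 4*p**2 (m(p) = (2*p)**2 = 4*p**2)
N = 13053 (N = 4*54**2 - 1*(-1389) = 4*2916 + 1389 = 11664 + 1389 = 13053)
sqrt(N + Z(j(12))) = sqrt(13053 + 22) = sqrt(13075) = 5*sqrt(523)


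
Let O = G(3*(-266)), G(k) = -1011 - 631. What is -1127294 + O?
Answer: -1128936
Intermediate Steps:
G(k) = -1642
O = -1642
-1127294 + O = -1127294 - 1642 = -1128936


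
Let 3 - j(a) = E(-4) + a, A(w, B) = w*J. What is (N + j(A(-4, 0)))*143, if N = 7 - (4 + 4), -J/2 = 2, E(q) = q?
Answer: -1430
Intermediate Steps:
J = -4 (J = -2*2 = -4)
A(w, B) = -4*w (A(w, B) = w*(-4) = -4*w)
j(a) = 7 - a (j(a) = 3 - (-4 + a) = 3 + (4 - a) = 7 - a)
N = -1 (N = 7 - 1*8 = 7 - 8 = -1)
(N + j(A(-4, 0)))*143 = (-1 + (7 - (-4)*(-4)))*143 = (-1 + (7 - 1*16))*143 = (-1 + (7 - 16))*143 = (-1 - 9)*143 = -10*143 = -1430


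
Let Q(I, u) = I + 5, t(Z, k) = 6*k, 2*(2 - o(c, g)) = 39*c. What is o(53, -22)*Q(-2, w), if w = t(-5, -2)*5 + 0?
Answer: -6189/2 ≈ -3094.5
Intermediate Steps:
o(c, g) = 2 - 39*c/2
w = -60 (w = (6*(-2))*5 + 0 = -12*5 + 0 = -60 + 0 = -60)
Q(I, u) = 5 + I
o(53, -22)*Q(-2, w) = (2 - 39/2*53)*(5 - 2) = (2 - 2067/2)*3 = -2063/2*3 = -6189/2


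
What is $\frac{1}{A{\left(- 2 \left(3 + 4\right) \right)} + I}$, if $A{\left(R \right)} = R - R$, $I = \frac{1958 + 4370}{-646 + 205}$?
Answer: $- \frac{63}{904} \approx -0.06969$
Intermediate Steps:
$I = - \frac{904}{63}$ ($I = \frac{6328}{-441} = 6328 \left(- \frac{1}{441}\right) = - \frac{904}{63} \approx -14.349$)
$A{\left(R \right)} = 0$
$\frac{1}{A{\left(- 2 \left(3 + 4\right) \right)} + I} = \frac{1}{0 - \frac{904}{63}} = \frac{1}{- \frac{904}{63}} = - \frac{63}{904}$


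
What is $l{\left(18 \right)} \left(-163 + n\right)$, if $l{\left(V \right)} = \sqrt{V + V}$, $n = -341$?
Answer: $-3024$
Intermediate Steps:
$l{\left(V \right)} = \sqrt{2} \sqrt{V}$ ($l{\left(V \right)} = \sqrt{2 V} = \sqrt{2} \sqrt{V}$)
$l{\left(18 \right)} \left(-163 + n\right) = \sqrt{2} \sqrt{18} \left(-163 - 341\right) = \sqrt{2} \cdot 3 \sqrt{2} \left(-504\right) = 6 \left(-504\right) = -3024$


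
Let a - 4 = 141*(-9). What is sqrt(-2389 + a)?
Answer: 3*I*sqrt(406) ≈ 60.448*I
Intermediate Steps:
a = -1265 (a = 4 + 141*(-9) = 4 - 1269 = -1265)
sqrt(-2389 + a) = sqrt(-2389 - 1265) = sqrt(-3654) = 3*I*sqrt(406)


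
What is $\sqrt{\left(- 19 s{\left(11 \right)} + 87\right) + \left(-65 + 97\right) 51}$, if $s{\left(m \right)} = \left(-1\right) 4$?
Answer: $\sqrt{1795} \approx 42.367$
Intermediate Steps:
$s{\left(m \right)} = -4$
$\sqrt{\left(- 19 s{\left(11 \right)} + 87\right) + \left(-65 + 97\right) 51} = \sqrt{\left(\left(-19\right) \left(-4\right) + 87\right) + \left(-65 + 97\right) 51} = \sqrt{\left(76 + 87\right) + 32 \cdot 51} = \sqrt{163 + 1632} = \sqrt{1795}$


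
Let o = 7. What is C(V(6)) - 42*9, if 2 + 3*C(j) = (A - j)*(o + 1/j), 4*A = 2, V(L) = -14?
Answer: -9665/28 ≈ -345.18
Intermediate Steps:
A = ½ (A = (¼)*2 = ½ ≈ 0.50000)
C(j) = -⅔ + (½ - j)*(7 + 1/j)/3 (C(j) = -⅔ + ((½ - j)*(7 + 1/j))/3 = -⅔ + (½ - j)*(7 + 1/j)/3)
C(V(6)) - 42*9 = (⅙)*(1 - 1*(-14)*(-1 + 14*(-14)))/(-14) - 42*9 = (⅙)*(-1/14)*(1 - 1*(-14)*(-1 - 196)) - 378 = (⅙)*(-1/14)*(1 - 1*(-14)*(-197)) - 378 = (⅙)*(-1/14)*(1 - 2758) - 378 = (⅙)*(-1/14)*(-2757) - 378 = 919/28 - 378 = -9665/28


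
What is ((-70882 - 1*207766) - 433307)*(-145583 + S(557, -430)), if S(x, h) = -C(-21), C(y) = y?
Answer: 103633593710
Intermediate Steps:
S(x, h) = 21 (S(x, h) = -1*(-21) = 21)
((-70882 - 1*207766) - 433307)*(-145583 + S(557, -430)) = ((-70882 - 1*207766) - 433307)*(-145583 + 21) = ((-70882 - 207766) - 433307)*(-145562) = (-278648 - 433307)*(-145562) = -711955*(-145562) = 103633593710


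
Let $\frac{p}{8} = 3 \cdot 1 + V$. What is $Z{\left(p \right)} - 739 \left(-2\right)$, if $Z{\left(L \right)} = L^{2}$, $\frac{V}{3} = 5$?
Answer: $22214$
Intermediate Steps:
$V = 15$ ($V = 3 \cdot 5 = 15$)
$p = 144$ ($p = 8 \left(3 \cdot 1 + 15\right) = 8 \left(3 + 15\right) = 8 \cdot 18 = 144$)
$Z{\left(p \right)} - 739 \left(-2\right) = 144^{2} - 739 \left(-2\right) = 20736 - -1478 = 20736 + 1478 = 22214$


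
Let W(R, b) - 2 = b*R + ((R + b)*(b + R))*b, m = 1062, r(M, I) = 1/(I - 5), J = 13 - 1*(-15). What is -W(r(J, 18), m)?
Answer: -202452524582/169 ≈ -1.1979e+9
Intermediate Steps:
J = 28 (J = 13 + 15 = 28)
r(M, I) = 1/(-5 + I)
W(R, b) = 2 + R*b + b*(R + b)**2 (W(R, b) = 2 + (b*R + ((R + b)*(b + R))*b) = 2 + (R*b + ((R + b)*(R + b))*b) = 2 + (R*b + (R + b)**2*b) = 2 + (R*b + b*(R + b)**2) = 2 + R*b + b*(R + b)**2)
-W(r(J, 18), m) = -(2 + 1062/(-5 + 18) + 1062*(1/(-5 + 18) + 1062)**2) = -(2 + 1062/13 + 1062*(1/13 + 1062)**2) = -(2 + (1/13)*1062 + 1062*(1/13 + 1062)**2) = -(2 + 1062/13 + 1062*(13807/13)**2) = -(2 + 1062/13 + 1062*(190633249/169)) = -(2 + 1062/13 + 202452510438/169) = -1*202452524582/169 = -202452524582/169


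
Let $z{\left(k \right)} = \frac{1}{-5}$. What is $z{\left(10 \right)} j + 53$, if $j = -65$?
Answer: $66$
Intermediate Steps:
$z{\left(k \right)} = - \frac{1}{5}$
$z{\left(10 \right)} j + 53 = \left(- \frac{1}{5}\right) \left(-65\right) + 53 = 13 + 53 = 66$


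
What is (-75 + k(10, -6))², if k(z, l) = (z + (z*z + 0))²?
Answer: 144600625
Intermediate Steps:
k(z, l) = (z + z²)² (k(z, l) = (z + (z² + 0))² = (z + z²)²)
(-75 + k(10, -6))² = (-75 + 10²*(1 + 10)²)² = (-75 + 100*11²)² = (-75 + 100*121)² = (-75 + 12100)² = 12025² = 144600625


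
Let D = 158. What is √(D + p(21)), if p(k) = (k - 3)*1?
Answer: 4*√11 ≈ 13.266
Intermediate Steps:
p(k) = -3 + k (p(k) = (-3 + k)*1 = -3 + k)
√(D + p(21)) = √(158 + (-3 + 21)) = √(158 + 18) = √176 = 4*√11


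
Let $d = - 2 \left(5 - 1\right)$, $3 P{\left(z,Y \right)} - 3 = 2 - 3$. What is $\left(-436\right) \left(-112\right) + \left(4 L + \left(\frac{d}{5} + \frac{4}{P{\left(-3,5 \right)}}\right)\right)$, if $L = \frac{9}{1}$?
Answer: $\frac{244362}{5} \approx 48872.0$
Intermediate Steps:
$P{\left(z,Y \right)} = \frac{2}{3}$ ($P{\left(z,Y \right)} = 1 + \frac{2 - 3}{3} = 1 + \frac{1}{3} \left(-1\right) = 1 - \frac{1}{3} = \frac{2}{3}$)
$d = -8$ ($d = \left(-2\right) 4 = -8$)
$L = 9$ ($L = 9 \cdot 1 = 9$)
$\left(-436\right) \left(-112\right) + \left(4 L + \left(\frac{d}{5} + \frac{4}{P{\left(-3,5 \right)}}\right)\right) = \left(-436\right) \left(-112\right) + \left(4 \cdot 9 + \left(- \frac{8}{5} + \frac{4}{\frac{2}{3}}\right)\right) = 48832 + \left(36 + \left(\left(-8\right) \frac{1}{5} + 4 \cdot \frac{3}{2}\right)\right) = 48832 + \left(36 + \left(- \frac{8}{5} + 6\right)\right) = 48832 + \left(36 + \frac{22}{5}\right) = 48832 + \frac{202}{5} = \frac{244362}{5}$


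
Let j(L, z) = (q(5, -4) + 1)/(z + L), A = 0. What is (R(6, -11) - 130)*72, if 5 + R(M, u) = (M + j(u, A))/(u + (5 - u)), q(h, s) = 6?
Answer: -530352/55 ≈ -9642.8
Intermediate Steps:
j(L, z) = 7/(L + z) (j(L, z) = (6 + 1)/(z + L) = 7/(L + z))
R(M, u) = -5 + M/5 + 7/(5*u) (R(M, u) = -5 + (M + 7/(u + 0))/(u + (5 - u)) = -5 + (M + 7/u)/5 = -5 + (M + 7/u)*(1/5) = -5 + (M/5 + 7/(5*u)) = -5 + M/5 + 7/(5*u))
(R(6, -11) - 130)*72 = ((1/5)*(7 - 11*(-25 + 6))/(-11) - 130)*72 = ((1/5)*(-1/11)*(7 - 11*(-19)) - 130)*72 = ((1/5)*(-1/11)*(7 + 209) - 130)*72 = ((1/5)*(-1/11)*216 - 130)*72 = (-216/55 - 130)*72 = -7366/55*72 = -530352/55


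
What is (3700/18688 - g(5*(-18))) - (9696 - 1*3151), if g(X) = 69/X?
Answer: -458605997/70080 ≈ -6544.0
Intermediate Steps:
(3700/18688 - g(5*(-18))) - (9696 - 1*3151) = (3700/18688 - 69/(5*(-18))) - (9696 - 1*3151) = (3700*(1/18688) - 69/(-90)) - (9696 - 3151) = (925/4672 - 69*(-1)/90) - 1*6545 = (925/4672 - 1*(-23/30)) - 6545 = (925/4672 + 23/30) - 6545 = 67603/70080 - 6545 = -458605997/70080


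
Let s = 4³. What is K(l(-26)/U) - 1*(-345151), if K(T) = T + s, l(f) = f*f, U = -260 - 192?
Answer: 39009126/113 ≈ 3.4521e+5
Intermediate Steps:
U = -452
s = 64
l(f) = f²
K(T) = 64 + T (K(T) = T + 64 = 64 + T)
K(l(-26)/U) - 1*(-345151) = (64 + (-26)²/(-452)) - 1*(-345151) = (64 + 676*(-1/452)) + 345151 = (64 - 169/113) + 345151 = 7063/113 + 345151 = 39009126/113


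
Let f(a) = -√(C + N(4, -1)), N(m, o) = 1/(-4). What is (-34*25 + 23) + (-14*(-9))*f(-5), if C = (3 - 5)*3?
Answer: -827 - 315*I ≈ -827.0 - 315.0*I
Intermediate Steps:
N(m, o) = -¼
C = -6 (C = -2*3 = -6)
f(a) = -5*I/2 (f(a) = -√(-6 - ¼) = -√(-25/4) = -5*I/2)
(-34*25 + 23) + (-14*(-9))*f(-5) = (-34*25 + 23) + (-14*(-9))*(-5*I/2) = (-850 + 23) + 126*(-5*I/2) = -827 - 315*I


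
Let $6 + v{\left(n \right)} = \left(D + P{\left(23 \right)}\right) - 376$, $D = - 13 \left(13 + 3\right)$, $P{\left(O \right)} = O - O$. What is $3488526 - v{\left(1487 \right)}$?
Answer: $3489116$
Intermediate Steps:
$P{\left(O \right)} = 0$
$D = -208$ ($D = \left(-13\right) 16 = -208$)
$v{\left(n \right)} = -590$ ($v{\left(n \right)} = -6 + \left(\left(-208 + 0\right) - 376\right) = -6 - 584 = -590$)
$3488526 - v{\left(1487 \right)} = 3488526 - -590 = 3488526 + 590 = 3489116$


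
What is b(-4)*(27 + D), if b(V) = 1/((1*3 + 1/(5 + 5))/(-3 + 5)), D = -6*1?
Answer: 420/31 ≈ 13.548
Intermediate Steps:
D = -6
b(V) = 20/31 (b(V) = 1/((3 + 1/10)/2) = 1/((3 + ⅒)*(½)) = 1/((31/10)*(½)) = 1/(31/20) = 20/31)
b(-4)*(27 + D) = 20*(27 - 6)/31 = (20/31)*21 = 420/31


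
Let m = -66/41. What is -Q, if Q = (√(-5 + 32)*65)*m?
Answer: 12870*√3/41 ≈ 543.70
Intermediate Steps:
m = -66/41 (m = -66*1/41 = -66/41 ≈ -1.6098)
Q = -12870*√3/41 (Q = (√(-5 + 32)*65)*(-66/41) = (√27*65)*(-66/41) = ((3*√3)*65)*(-66/41) = (195*√3)*(-66/41) = -12870*√3/41 ≈ -543.70)
-Q = -(-12870)*√3/41 = 12870*√3/41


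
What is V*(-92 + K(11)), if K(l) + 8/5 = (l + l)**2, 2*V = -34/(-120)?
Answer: 4148/75 ≈ 55.307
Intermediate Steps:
V = 17/120 (V = (-34/(-120))/2 = (-34*(-1/120))/2 = (1/2)*(17/60) = 17/120 ≈ 0.14167)
K(l) = -8/5 + 4*l**2 (K(l) = -8/5 + (l + l)**2 = -8/5 + (2*l)**2 = -8/5 + 4*l**2)
V*(-92 + K(11)) = 17*(-92 + (-8/5 + 4*11**2))/120 = 17*(-92 + (-8/5 + 4*121))/120 = 17*(-92 + (-8/5 + 484))/120 = 17*(-92 + 2412/5)/120 = (17/120)*(1952/5) = 4148/75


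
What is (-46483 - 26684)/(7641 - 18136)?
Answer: 73167/10495 ≈ 6.9716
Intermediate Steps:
(-46483 - 26684)/(7641 - 18136) = -73167/(-10495) = -73167*(-1/10495) = 73167/10495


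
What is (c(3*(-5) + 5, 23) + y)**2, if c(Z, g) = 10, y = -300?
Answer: 84100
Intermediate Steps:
(c(3*(-5) + 5, 23) + y)**2 = (10 - 300)**2 = (-290)**2 = 84100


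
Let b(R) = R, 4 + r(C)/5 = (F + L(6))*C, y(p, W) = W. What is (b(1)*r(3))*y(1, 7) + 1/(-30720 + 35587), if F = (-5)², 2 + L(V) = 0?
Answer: 11072426/4867 ≈ 2275.0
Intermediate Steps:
L(V) = -2 (L(V) = -2 + 0 = -2)
F = 25
r(C) = -20 + 115*C (r(C) = -20 + 5*((25 - 2)*C) = -20 + 5*(23*C) = -20 + 115*C)
(b(1)*r(3))*y(1, 7) + 1/(-30720 + 35587) = (1*(-20 + 115*3))*7 + 1/(-30720 + 35587) = (1*(-20 + 345))*7 + 1/4867 = (1*325)*7 + 1/4867 = 325*7 + 1/4867 = 2275 + 1/4867 = 11072426/4867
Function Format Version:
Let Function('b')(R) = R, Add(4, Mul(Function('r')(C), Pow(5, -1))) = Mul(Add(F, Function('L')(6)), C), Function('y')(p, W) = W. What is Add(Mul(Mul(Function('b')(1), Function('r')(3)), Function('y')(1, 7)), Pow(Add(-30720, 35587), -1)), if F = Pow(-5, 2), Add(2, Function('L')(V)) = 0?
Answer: Rational(11072426, 4867) ≈ 2275.0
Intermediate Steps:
Function('L')(V) = -2 (Function('L')(V) = Add(-2, 0) = -2)
F = 25
Function('r')(C) = Add(-20, Mul(115, C)) (Function('r')(C) = Add(-20, Mul(5, Mul(Add(25, -2), C))) = Add(-20, Mul(5, Mul(23, C))) = Add(-20, Mul(115, C)))
Add(Mul(Mul(Function('b')(1), Function('r')(3)), Function('y')(1, 7)), Pow(Add(-30720, 35587), -1)) = Add(Mul(Mul(1, Add(-20, Mul(115, 3))), 7), Pow(Add(-30720, 35587), -1)) = Add(Mul(Mul(1, Add(-20, 345)), 7), Pow(4867, -1)) = Add(Mul(Mul(1, 325), 7), Rational(1, 4867)) = Add(Mul(325, 7), Rational(1, 4867)) = Add(2275, Rational(1, 4867)) = Rational(11072426, 4867)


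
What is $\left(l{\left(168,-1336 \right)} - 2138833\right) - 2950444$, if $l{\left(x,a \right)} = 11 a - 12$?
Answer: $-5103985$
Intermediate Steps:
$l{\left(x,a \right)} = -12 + 11 a$
$\left(l{\left(168,-1336 \right)} - 2138833\right) - 2950444 = \left(\left(-12 + 11 \left(-1336\right)\right) - 2138833\right) - 2950444 = \left(\left(-12 - 14696\right) - 2138833\right) - 2950444 = \left(-14708 - 2138833\right) - 2950444 = -2153541 - 2950444 = -5103985$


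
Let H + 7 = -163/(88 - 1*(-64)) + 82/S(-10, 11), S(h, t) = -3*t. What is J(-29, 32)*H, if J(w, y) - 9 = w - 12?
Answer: 211820/627 ≈ 337.83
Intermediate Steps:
J(w, y) = -3 + w (J(w, y) = 9 + (w - 12) = 9 + (-12 + w) = -3 + w)
H = -52955/5016 (H = -7 + (-163/(88 - 1*(-64)) + 82/((-3*11))) = -7 + (-163/(88 + 64) + 82/(-33)) = -7 + (-163/152 + 82*(-1/33)) = -7 + (-163*1/152 - 82/33) = -7 + (-163/152 - 82/33) = -7 - 17843/5016 = -52955/5016 ≈ -10.557)
J(-29, 32)*H = (-3 - 29)*(-52955/5016) = -32*(-52955/5016) = 211820/627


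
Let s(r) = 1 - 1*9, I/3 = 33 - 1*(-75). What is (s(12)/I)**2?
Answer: 4/6561 ≈ 0.00060966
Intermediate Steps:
I = 324 (I = 3*(33 - 1*(-75)) = 3*(33 + 75) = 3*108 = 324)
s(r) = -8 (s(r) = 1 - 9 = -8)
(s(12)/I)**2 = (-8/324)**2 = (-8*1/324)**2 = (-2/81)**2 = 4/6561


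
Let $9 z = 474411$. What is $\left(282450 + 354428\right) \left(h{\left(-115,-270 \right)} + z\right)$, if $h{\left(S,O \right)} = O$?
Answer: $\frac{100198105106}{3} \approx 3.3399 \cdot 10^{10}$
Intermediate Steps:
$z = \frac{158137}{3}$ ($z = \frac{1}{9} \cdot 474411 = \frac{158137}{3} \approx 52712.0$)
$\left(282450 + 354428\right) \left(h{\left(-115,-270 \right)} + z\right) = \left(282450 + 354428\right) \left(-270 + \frac{158137}{3}\right) = 636878 \cdot \frac{157327}{3} = \frac{100198105106}{3}$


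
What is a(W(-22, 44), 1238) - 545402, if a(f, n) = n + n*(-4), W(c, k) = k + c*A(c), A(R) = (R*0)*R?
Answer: -549116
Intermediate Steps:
A(R) = 0 (A(R) = 0*R = 0)
W(c, k) = k (W(c, k) = k + c*0 = k + 0 = k)
a(f, n) = -3*n (a(f, n) = n - 4*n = -3*n)
a(W(-22, 44), 1238) - 545402 = -3*1238 - 545402 = -3714 - 545402 = -549116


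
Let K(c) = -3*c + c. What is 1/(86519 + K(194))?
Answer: 1/86131 ≈ 1.1610e-5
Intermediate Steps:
K(c) = -2*c
1/(86519 + K(194)) = 1/(86519 - 2*194) = 1/(86519 - 388) = 1/86131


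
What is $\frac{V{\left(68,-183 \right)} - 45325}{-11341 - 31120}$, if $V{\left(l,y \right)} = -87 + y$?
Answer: $\frac{45595}{42461} \approx 1.0738$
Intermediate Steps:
$\frac{V{\left(68,-183 \right)} - 45325}{-11341 - 31120} = \frac{\left(-87 - 183\right) - 45325}{-11341 - 31120} = \frac{-270 - 45325}{-42461} = \left(-45595\right) \left(- \frac{1}{42461}\right) = \frac{45595}{42461}$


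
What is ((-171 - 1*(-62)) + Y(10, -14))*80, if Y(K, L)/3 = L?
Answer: -12080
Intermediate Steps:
Y(K, L) = 3*L
((-171 - 1*(-62)) + Y(10, -14))*80 = ((-171 - 1*(-62)) + 3*(-14))*80 = ((-171 + 62) - 42)*80 = (-109 - 42)*80 = -151*80 = -12080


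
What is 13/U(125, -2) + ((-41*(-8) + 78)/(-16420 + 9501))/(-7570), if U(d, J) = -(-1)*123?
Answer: 340474364/3221175045 ≈ 0.10570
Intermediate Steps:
U(d, J) = 123 (U(d, J) = -1*(-123) = 123)
13/U(125, -2) + ((-41*(-8) + 78)/(-16420 + 9501))/(-7570) = 13/123 + ((-41*(-8) + 78)/(-16420 + 9501))/(-7570) = 13*(1/123) + ((328 + 78)/(-6919))*(-1/7570) = 13/123 + (406*(-1/6919))*(-1/7570) = 13/123 - 406/6919*(-1/7570) = 13/123 + 203/26188415 = 340474364/3221175045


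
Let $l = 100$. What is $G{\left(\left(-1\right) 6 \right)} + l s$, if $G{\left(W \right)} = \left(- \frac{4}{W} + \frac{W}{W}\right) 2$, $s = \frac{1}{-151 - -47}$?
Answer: $\frac{185}{78} \approx 2.3718$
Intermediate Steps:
$s = - \frac{1}{104}$ ($s = \frac{1}{-151 + 47} = \frac{1}{-104} = - \frac{1}{104} \approx -0.0096154$)
$G{\left(W \right)} = 2 - \frac{8}{W}$ ($G{\left(W \right)} = \left(- \frac{4}{W} + 1\right) 2 = \left(1 - \frac{4}{W}\right) 2 = 2 - \frac{8}{W}$)
$G{\left(\left(-1\right) 6 \right)} + l s = \left(2 - \frac{8}{\left(-1\right) 6}\right) + 100 \left(- \frac{1}{104}\right) = \left(2 - \frac{8}{-6}\right) - \frac{25}{26} = \left(2 - - \frac{4}{3}\right) - \frac{25}{26} = \left(2 + \frac{4}{3}\right) - \frac{25}{26} = \frac{10}{3} - \frac{25}{26} = \frac{185}{78}$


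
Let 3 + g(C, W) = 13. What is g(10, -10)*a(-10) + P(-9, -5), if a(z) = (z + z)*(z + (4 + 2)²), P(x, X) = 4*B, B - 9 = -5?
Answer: -5184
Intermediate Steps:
g(C, W) = 10 (g(C, W) = -3 + 13 = 10)
B = 4 (B = 9 - 5 = 4)
P(x, X) = 16 (P(x, X) = 4*4 = 16)
a(z) = 2*z*(36 + z) (a(z) = (2*z)*(z + 6²) = (2*z)*(z + 36) = (2*z)*(36 + z) = 2*z*(36 + z))
g(10, -10)*a(-10) + P(-9, -5) = 10*(2*(-10)*(36 - 10)) + 16 = 10*(2*(-10)*26) + 16 = 10*(-520) + 16 = -5200 + 16 = -5184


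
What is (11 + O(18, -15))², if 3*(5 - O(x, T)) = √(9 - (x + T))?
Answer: (48 - √6)²/9 ≈ 230.54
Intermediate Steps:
O(x, T) = 5 - √(9 - T - x)/3 (O(x, T) = 5 - √(9 - (x + T))/3 = 5 - √(9 - (T + x))/3 = 5 - √(9 + (-T - x))/3 = 5 - √(9 - T - x)/3)
(11 + O(18, -15))² = (11 + (5 - √(9 - 1*(-15) - 1*18)/3))² = (11 + (5 - √(9 + 15 - 18)/3))² = (11 + (5 - √6/3))² = (16 - √6/3)²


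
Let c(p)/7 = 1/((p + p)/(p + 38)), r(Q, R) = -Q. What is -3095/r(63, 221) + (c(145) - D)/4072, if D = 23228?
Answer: 3230528743/74395440 ≈ 43.424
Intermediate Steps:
c(p) = 7*(38 + p)/(2*p) (c(p) = 7/(((p + p)/(p + 38))) = 7/(((2*p)/(38 + p))) = 7/((2*p/(38 + p))) = 7*((38 + p)/(2*p)) = 7*(38 + p)/(2*p))
-3095/r(63, 221) + (c(145) - D)/4072 = -3095/((-1*63)) + ((7/2 + 133/145) - 1*23228)/4072 = -3095/(-63) + ((7/2 + 133*(1/145)) - 23228)*(1/4072) = -3095*(-1/63) + ((7/2 + 133/145) - 23228)*(1/4072) = 3095/63 + (1281/290 - 23228)*(1/4072) = 3095/63 - 6734839/290*1/4072 = 3095/63 - 6734839/1180880 = 3230528743/74395440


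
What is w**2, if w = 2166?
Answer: 4691556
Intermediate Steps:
w**2 = 2166**2 = 4691556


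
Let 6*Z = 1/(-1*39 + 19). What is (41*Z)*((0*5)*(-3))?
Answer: 0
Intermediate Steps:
Z = -1/120 (Z = 1/(6*(-1*39 + 19)) = 1/(6*(-39 + 19)) = (⅙)/(-20) = (⅙)*(-1/20) = -1/120 ≈ -0.0083333)
(41*Z)*((0*5)*(-3)) = (41*(-1/120))*((0*5)*(-3)) = -0*(-3) = -41/120*0 = 0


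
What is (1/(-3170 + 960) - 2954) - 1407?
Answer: -9637811/2210 ≈ -4361.0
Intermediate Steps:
(1/(-3170 + 960) - 2954) - 1407 = (1/(-2210) - 2954) - 1407 = (-1/2210 - 2954) - 1407 = -6528341/2210 - 1407 = -9637811/2210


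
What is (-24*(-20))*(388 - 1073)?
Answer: -328800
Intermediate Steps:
(-24*(-20))*(388 - 1073) = 480*(-685) = -328800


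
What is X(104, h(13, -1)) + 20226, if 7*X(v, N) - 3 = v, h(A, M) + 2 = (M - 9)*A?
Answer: 141689/7 ≈ 20241.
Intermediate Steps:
h(A, M) = -2 + A*(-9 + M) (h(A, M) = -2 + (M - 9)*A = -2 + (-9 + M)*A = -2 + A*(-9 + M))
X(v, N) = 3/7 + v/7
X(104, h(13, -1)) + 20226 = (3/7 + (⅐)*104) + 20226 = (3/7 + 104/7) + 20226 = 107/7 + 20226 = 141689/7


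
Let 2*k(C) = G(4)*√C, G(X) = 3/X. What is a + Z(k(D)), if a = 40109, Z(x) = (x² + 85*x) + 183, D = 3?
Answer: 2578715/64 + 255*√3/8 ≈ 40348.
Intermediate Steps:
k(C) = 3*√C/8 (k(C) = ((3/4)*√C)/2 = ((3*(¼))*√C)/2 = (3*√C/4)/2 = 3*√C/8)
Z(x) = 183 + x² + 85*x
a + Z(k(D)) = 40109 + (183 + (3*√3/8)² + 85*(3*√3/8)) = 40109 + (183 + 27/64 + 255*√3/8) = 40109 + (11739/64 + 255*√3/8) = 2578715/64 + 255*√3/8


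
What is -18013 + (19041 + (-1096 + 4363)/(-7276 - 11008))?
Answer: 18792685/18284 ≈ 1027.8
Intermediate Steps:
-18013 + (19041 + (-1096 + 4363)/(-7276 - 11008)) = -18013 + (19041 + 3267/(-18284)) = -18013 + (19041 + 3267*(-1/18284)) = -18013 + (19041 - 3267/18284) = -18013 + 348142377/18284 = 18792685/18284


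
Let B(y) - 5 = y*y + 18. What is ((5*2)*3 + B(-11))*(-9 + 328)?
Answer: 55506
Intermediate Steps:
B(y) = 23 + y² (B(y) = 5 + (y*y + 18) = 5 + (y² + 18) = 5 + (18 + y²) = 23 + y²)
((5*2)*3 + B(-11))*(-9 + 328) = ((5*2)*3 + (23 + (-11)²))*(-9 + 328) = (10*3 + (23 + 121))*319 = (30 + 144)*319 = 174*319 = 55506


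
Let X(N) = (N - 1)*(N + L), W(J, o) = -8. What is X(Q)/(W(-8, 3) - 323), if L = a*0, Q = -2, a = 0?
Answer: -6/331 ≈ -0.018127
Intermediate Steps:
L = 0 (L = 0*0 = 0)
X(N) = N*(-1 + N) (X(N) = (N - 1)*(N + 0) = (-1 + N)*N = N*(-1 + N))
X(Q)/(W(-8, 3) - 323) = (-2*(-1 - 2))/(-8 - 323) = -2*(-3)/(-331) = 6*(-1/331) = -6/331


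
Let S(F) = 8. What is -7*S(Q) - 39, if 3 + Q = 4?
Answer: -95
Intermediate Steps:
Q = 1 (Q = -3 + 4 = 1)
-7*S(Q) - 39 = -7*8 - 39 = -56 - 39 = -95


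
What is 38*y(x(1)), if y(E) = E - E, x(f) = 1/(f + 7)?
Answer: 0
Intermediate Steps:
x(f) = 1/(7 + f)
y(E) = 0
38*y(x(1)) = 38*0 = 0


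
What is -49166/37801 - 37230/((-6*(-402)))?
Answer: -254319937/15196002 ≈ -16.736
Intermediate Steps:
-49166/37801 - 37230/((-6*(-402))) = -49166*1/37801 - 37230/2412 = -49166/37801 - 37230*1/2412 = -49166/37801 - 6205/402 = -254319937/15196002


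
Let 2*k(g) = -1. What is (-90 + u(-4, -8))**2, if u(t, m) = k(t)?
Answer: 32761/4 ≈ 8190.3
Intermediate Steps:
k(g) = -1/2 (k(g) = (1/2)*(-1) = -1/2)
u(t, m) = -1/2
(-90 + u(-4, -8))**2 = (-90 - 1/2)**2 = (-181/2)**2 = 32761/4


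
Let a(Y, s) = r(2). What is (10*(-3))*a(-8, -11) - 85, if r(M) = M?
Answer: -145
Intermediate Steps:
a(Y, s) = 2
(10*(-3))*a(-8, -11) - 85 = (10*(-3))*2 - 85 = -30*2 - 85 = -60 - 85 = -145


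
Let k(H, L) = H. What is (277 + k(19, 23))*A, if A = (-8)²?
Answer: 18944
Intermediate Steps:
A = 64
(277 + k(19, 23))*A = (277 + 19)*64 = 296*64 = 18944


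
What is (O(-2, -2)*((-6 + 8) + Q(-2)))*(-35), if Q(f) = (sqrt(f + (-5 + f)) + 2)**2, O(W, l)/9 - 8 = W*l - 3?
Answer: 8505 - 34020*I ≈ 8505.0 - 34020.0*I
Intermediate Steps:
O(W, l) = 45 + 9*W*l (O(W, l) = 72 + 9*(W*l - 3) = 72 + 9*(-3 + W*l) = 72 + (-27 + 9*W*l) = 45 + 9*W*l)
Q(f) = (2 + sqrt(-5 + 2*f))**2 (Q(f) = (sqrt(-5 + 2*f) + 2)**2 = (2 + sqrt(-5 + 2*f))**2)
(O(-2, -2)*((-6 + 8) + Q(-2)))*(-35) = ((45 + 9*(-2)*(-2))*((-6 + 8) + (2 + sqrt(-5 + 2*(-2)))**2))*(-35) = ((45 + 36)*(2 + (2 + sqrt(-5 - 4))**2))*(-35) = (81*(2 + (2 + sqrt(-9))**2))*(-35) = (81*(2 + (2 + 3*I)**2))*(-35) = (162 + 81*(2 + 3*I)**2)*(-35) = -5670 - 2835*(2 + 3*I)**2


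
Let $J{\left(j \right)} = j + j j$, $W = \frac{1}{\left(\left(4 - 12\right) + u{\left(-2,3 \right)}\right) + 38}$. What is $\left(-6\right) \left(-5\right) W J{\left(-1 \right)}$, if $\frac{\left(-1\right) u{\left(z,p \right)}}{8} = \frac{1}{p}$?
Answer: $0$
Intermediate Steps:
$u{\left(z,p \right)} = - \frac{8}{p}$
$W = \frac{3}{82}$ ($W = \frac{1}{\left(\left(4 - 12\right) - \frac{8}{3}\right) + 38} = \frac{1}{\left(-8 - \frac{8}{3}\right) + 38} = \frac{1}{- \frac{32}{3} + 38} = \frac{1}{\frac{82}{3}} = \frac{3}{82} \approx 0.036585$)
$J{\left(j \right)} = j + j^{2}$
$\left(-6\right) \left(-5\right) W J{\left(-1 \right)} = \left(-6\right) \left(-5\right) \frac{3}{82} \left(- (1 - 1)\right) = 30 \cdot \frac{3}{82} \left(\left(-1\right) 0\right) = \frac{45}{41} \cdot 0 = 0$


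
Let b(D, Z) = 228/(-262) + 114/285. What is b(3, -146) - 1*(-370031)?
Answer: 242369997/655 ≈ 3.7003e+5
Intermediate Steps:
b(D, Z) = -308/655 (b(D, Z) = 228*(-1/262) + 114*(1/285) = -114/131 + 2/5 = -308/655)
b(3, -146) - 1*(-370031) = -308/655 - 1*(-370031) = -308/655 + 370031 = 242369997/655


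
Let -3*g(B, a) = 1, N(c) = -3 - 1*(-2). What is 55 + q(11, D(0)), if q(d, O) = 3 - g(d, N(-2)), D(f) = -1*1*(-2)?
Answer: 175/3 ≈ 58.333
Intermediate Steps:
N(c) = -1 (N(c) = -3 + 2 = -1)
g(B, a) = -1/3 (g(B, a) = -1/3*1 = -1/3)
D(f) = 2 (D(f) = -1*(-2) = 2)
q(d, O) = 10/3 (q(d, O) = 3 - 1*(-1/3) = 3 + 1/3 = 10/3)
55 + q(11, D(0)) = 55 + 10/3 = 175/3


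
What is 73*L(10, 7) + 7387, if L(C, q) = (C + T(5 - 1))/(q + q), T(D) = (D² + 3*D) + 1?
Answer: 106265/14 ≈ 7590.4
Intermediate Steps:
T(D) = 1 + D² + 3*D
L(C, q) = (29 + C)/(2*q) (L(C, q) = (C + (1 + (5 - 1)² + 3*(5 - 1)))/(q + q) = (C + (1 + 4² + 3*4))/((2*q)) = (C + (1 + 16 + 12))*(1/(2*q)) = (C + 29)*(1/(2*q)) = (29 + C)*(1/(2*q)) = (29 + C)/(2*q))
73*L(10, 7) + 7387 = 73*((½)*(29 + 10)/7) + 7387 = 73*((½)*(⅐)*39) + 7387 = 73*(39/14) + 7387 = 2847/14 + 7387 = 106265/14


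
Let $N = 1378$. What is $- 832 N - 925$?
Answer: $-1147421$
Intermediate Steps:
$- 832 N - 925 = \left(-832\right) 1378 - 925 = -1146496 - 925 = -1147421$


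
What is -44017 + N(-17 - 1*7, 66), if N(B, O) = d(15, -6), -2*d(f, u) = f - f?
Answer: -44017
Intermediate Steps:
d(f, u) = 0 (d(f, u) = -(f - f)/2 = -½*0 = 0)
N(B, O) = 0
-44017 + N(-17 - 1*7, 66) = -44017 + 0 = -44017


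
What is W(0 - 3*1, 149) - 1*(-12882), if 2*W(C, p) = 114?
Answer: 12939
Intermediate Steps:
W(C, p) = 57 (W(C, p) = (½)*114 = 57)
W(0 - 3*1, 149) - 1*(-12882) = 57 - 1*(-12882) = 57 + 12882 = 12939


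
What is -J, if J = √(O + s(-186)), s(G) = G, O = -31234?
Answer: -2*I*√7855 ≈ -177.26*I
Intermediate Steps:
J = 2*I*√7855 (J = √(-31234 - 186) = √(-31420) = 2*I*√7855 ≈ 177.26*I)
-J = -2*I*√7855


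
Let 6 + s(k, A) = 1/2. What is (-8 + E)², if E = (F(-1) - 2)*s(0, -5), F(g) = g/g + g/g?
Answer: 64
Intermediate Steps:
F(g) = 2 (F(g) = 1 + 1 = 2)
s(k, A) = -11/2 (s(k, A) = -6 + 1/2 = -6 + 1*(½) = -6 + ½ = -11/2)
E = 0 (E = (2 - 2)*(-11/2) = 0*(-11/2) = 0)
(-8 + E)² = (-8 + 0)² = (-8)² = 64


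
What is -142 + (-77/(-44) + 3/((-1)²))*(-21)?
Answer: -967/4 ≈ -241.75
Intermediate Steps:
-142 + (-77/(-44) + 3/((-1)²))*(-21) = -142 + (-77*(-1/44) + 3/1)*(-21) = -142 + (7/4 + 3*1)*(-21) = -142 + (7/4 + 3)*(-21) = -142 + (19/4)*(-21) = -142 - 399/4 = -967/4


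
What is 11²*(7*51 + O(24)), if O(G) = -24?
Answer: 40293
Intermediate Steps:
11²*(7*51 + O(24)) = 11²*(7*51 - 24) = 121*(357 - 24) = 121*333 = 40293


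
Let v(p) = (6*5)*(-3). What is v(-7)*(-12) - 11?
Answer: 1069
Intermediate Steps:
v(p) = -90 (v(p) = 30*(-3) = -90)
v(-7)*(-12) - 11 = -90*(-12) - 11 = 1080 - 11 = 1069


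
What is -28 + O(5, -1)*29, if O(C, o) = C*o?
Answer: -173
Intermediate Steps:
-28 + O(5, -1)*29 = -28 + (5*(-1))*29 = -28 - 5*29 = -28 - 145 = -173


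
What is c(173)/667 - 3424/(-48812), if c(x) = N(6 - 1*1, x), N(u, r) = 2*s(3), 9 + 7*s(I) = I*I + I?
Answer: 4069882/56975807 ≈ 0.071432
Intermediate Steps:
s(I) = -9/7 + I/7 + I²/7 (s(I) = -9/7 + (I*I + I)/7 = -9/7 + (I² + I)/7 = -9/7 + (I + I²)/7 = -9/7 + (I/7 + I²/7) = -9/7 + I/7 + I²/7)
N(u, r) = 6/7 (N(u, r) = 2*(-9/7 + (⅐)*3 + (⅐)*3²) = 2*(-9/7 + 3/7 + (⅐)*9) = 2*(-9/7 + 3/7 + 9/7) = 2*(3/7) = 6/7)
c(x) = 6/7
c(173)/667 - 3424/(-48812) = (6/7)/667 - 3424/(-48812) = (6/7)*(1/667) - 3424*(-1/48812) = 6/4669 + 856/12203 = 4069882/56975807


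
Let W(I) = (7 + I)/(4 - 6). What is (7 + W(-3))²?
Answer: 25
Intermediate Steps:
W(I) = -7/2 - I/2 (W(I) = (7 + I)/(-2) = (7 + I)*(-½) = -7/2 - I/2)
(7 + W(-3))² = (7 + (-7/2 - ½*(-3)))² = (7 + (-7/2 + 3/2))² = (7 - 2)² = 5² = 25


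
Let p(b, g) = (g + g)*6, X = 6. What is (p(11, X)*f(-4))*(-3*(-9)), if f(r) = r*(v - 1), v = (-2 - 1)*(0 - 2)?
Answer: -38880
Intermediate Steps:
v = 6 (v = -3*(-2) = 6)
p(b, g) = 12*g (p(b, g) = (2*g)*6 = 12*g)
f(r) = 5*r (f(r) = r*(6 - 1) = r*5 = 5*r)
(p(11, X)*f(-4))*(-3*(-9)) = ((12*6)*(5*(-4)))*(-3*(-9)) = (72*(-20))*27 = -1440*27 = -38880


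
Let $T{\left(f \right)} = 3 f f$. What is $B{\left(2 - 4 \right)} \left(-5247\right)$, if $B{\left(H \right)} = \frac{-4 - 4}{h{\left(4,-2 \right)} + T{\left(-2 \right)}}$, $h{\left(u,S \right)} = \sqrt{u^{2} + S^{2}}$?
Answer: $\frac{125928}{31} - \frac{20988 \sqrt{5}}{31} \approx 2548.3$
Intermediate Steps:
$h{\left(u,S \right)} = \sqrt{S^{2} + u^{2}}$
$T{\left(f \right)} = 3 f^{2}$
$B{\left(H \right)} = - \frac{8}{12 + 2 \sqrt{5}}$ ($B{\left(H \right)} = \frac{-4 - 4}{\sqrt{\left(-2\right)^{2} + 4^{2}} + 3 \left(-2\right)^{2}} = - \frac{8}{\sqrt{4 + 16} + 3 \cdot 4} = - \frac{8}{\sqrt{20} + 12} = - \frac{8}{2 \sqrt{5} + 12} = - \frac{8}{12 + 2 \sqrt{5}}$)
$B{\left(2 - 4 \right)} \left(-5247\right) = \left(- \frac{24}{31} + \frac{4 \sqrt{5}}{31}\right) \left(-5247\right) = \frac{125928}{31} - \frac{20988 \sqrt{5}}{31}$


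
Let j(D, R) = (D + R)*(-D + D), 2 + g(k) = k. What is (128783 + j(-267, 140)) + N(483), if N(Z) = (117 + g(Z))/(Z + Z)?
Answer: 2704456/21 ≈ 1.2878e+5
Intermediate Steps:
g(k) = -2 + k
j(D, R) = 0 (j(D, R) = (D + R)*0 = 0)
N(Z) = (115 + Z)/(2*Z) (N(Z) = (117 + (-2 + Z))/(Z + Z) = (115 + Z)/((2*Z)) = (115 + Z)*(1/(2*Z)) = (115 + Z)/(2*Z))
(128783 + j(-267, 140)) + N(483) = (128783 + 0) + (½)*(115 + 483)/483 = 128783 + (½)*(1/483)*598 = 128783 + 13/21 = 2704456/21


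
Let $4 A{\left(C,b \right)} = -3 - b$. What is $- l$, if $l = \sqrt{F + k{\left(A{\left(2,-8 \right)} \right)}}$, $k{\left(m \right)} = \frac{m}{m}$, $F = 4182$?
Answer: $- \sqrt{4183} \approx -64.676$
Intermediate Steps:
$A{\left(C,b \right)} = - \frac{3}{4} - \frac{b}{4}$ ($A{\left(C,b \right)} = \frac{-3 - b}{4} = - \frac{3}{4} - \frac{b}{4}$)
$k{\left(m \right)} = 1$
$l = \sqrt{4183}$ ($l = \sqrt{4182 + 1} = \sqrt{4183} \approx 64.676$)
$- l = - \sqrt{4183}$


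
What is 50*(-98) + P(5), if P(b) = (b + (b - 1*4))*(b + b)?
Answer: -4840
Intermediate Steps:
P(b) = 2*b*(-4 + 2*b) (P(b) = (b + (b - 4))*(2*b) = (b + (-4 + b))*(2*b) = (-4 + 2*b)*(2*b) = 2*b*(-4 + 2*b))
50*(-98) + P(5) = 50*(-98) + 4*5*(-2 + 5) = -4900 + 4*5*3 = -4900 + 60 = -4840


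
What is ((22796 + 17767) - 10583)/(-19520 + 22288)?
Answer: 7495/692 ≈ 10.831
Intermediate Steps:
((22796 + 17767) - 10583)/(-19520 + 22288) = (40563 - 10583)/2768 = 29980*(1/2768) = 7495/692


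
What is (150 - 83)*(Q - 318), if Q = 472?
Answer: 10318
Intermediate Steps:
(150 - 83)*(Q - 318) = (150 - 83)*(472 - 318) = 67*154 = 10318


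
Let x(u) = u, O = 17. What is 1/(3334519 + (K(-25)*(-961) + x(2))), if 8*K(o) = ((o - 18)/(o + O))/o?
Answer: 1600/5335274923 ≈ 2.9989e-7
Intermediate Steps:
K(o) = (-18 + o)/(8*o*(17 + o)) (K(o) = (((o - 18)/(o + 17))/o)/8 = (((-18 + o)/(17 + o))/o)/8 = ((-18 + o)/(o*(17 + o)))/8 = (-18 + o)/(8*o*(17 + o)))
1/(3334519 + (K(-25)*(-961) + x(2))) = 1/(3334519 + (((1/8)*(-18 - 25)/(-25*(17 - 25)))*(-961) + 2)) = 1/(3334519 + (((1/8)*(-1/25)*(-43)/(-8))*(-961) + 2)) = 1/(3334519 + (((1/8)*(-1/25)*(-1/8)*(-43))*(-961) + 2)) = 1/(3334519 + (-43/1600*(-961) + 2)) = 1/(3334519 + (41323/1600 + 2)) = 1/(3334519 + 44523/1600) = 1/(5335274923/1600) = 1600/5335274923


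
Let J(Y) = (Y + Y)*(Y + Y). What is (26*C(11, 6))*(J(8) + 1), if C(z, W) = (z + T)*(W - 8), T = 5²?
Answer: -481104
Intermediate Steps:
J(Y) = 4*Y² (J(Y) = (2*Y)*(2*Y) = 4*Y²)
T = 25
C(z, W) = (-8 + W)*(25 + z) (C(z, W) = (z + 25)*(W - 8) = (25 + z)*(-8 + W) = (-8 + W)*(25 + z))
(26*C(11, 6))*(J(8) + 1) = (26*(-200 - 8*11 + 25*6 + 6*11))*(4*8² + 1) = (26*(-200 - 88 + 150 + 66))*(4*64 + 1) = (26*(-72))*(256 + 1) = -1872*257 = -481104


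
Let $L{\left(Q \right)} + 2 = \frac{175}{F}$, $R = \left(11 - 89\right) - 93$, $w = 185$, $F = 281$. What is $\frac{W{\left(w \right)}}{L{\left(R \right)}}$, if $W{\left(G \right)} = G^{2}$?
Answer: $- \frac{9617225}{387} \approx -24851.0$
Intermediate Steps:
$R = -171$ ($R = -78 - 93 = -171$)
$L{\left(Q \right)} = - \frac{387}{281}$ ($L{\left(Q \right)} = -2 + \frac{175}{281} = - \frac{387}{281}$)
$\frac{W{\left(w \right)}}{L{\left(R \right)}} = \frac{185^{2}}{- \frac{387}{281}} = 34225 \left(- \frac{281}{387}\right) = - \frac{9617225}{387}$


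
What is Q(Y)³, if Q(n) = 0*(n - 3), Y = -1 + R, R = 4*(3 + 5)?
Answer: 0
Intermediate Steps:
R = 32 (R = 4*8 = 32)
Y = 31 (Y = -1 + 32 = 31)
Q(n) = 0 (Q(n) = 0*(-3 + n) = 0)
Q(Y)³ = 0³ = 0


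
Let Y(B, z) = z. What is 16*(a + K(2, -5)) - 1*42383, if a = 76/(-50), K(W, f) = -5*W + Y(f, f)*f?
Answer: -1054183/25 ≈ -42167.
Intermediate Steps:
K(W, f) = f**2 - 5*W (K(W, f) = -5*W + f*f = -5*W + f**2 = f**2 - 5*W)
a = -38/25 (a = 76*(-1/50) = -38/25 ≈ -1.5200)
16*(a + K(2, -5)) - 1*42383 = 16*(-38/25 + ((-5)**2 - 5*2)) - 1*42383 = 16*(-38/25 + (25 - 10)) - 42383 = 16*(-38/25 + 15) - 42383 = 16*(337/25) - 42383 = 5392/25 - 42383 = -1054183/25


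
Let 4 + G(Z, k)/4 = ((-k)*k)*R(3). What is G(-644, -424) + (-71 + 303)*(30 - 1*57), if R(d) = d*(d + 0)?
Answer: -6478216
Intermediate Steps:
R(d) = d² (R(d) = d*d = d²)
G(Z, k) = -16 - 36*k² (G(Z, k) = -16 + 4*(((-k)*k)*3²) = -16 + 4*(-k²*9) = -16 + 4*(-9*k²) = -16 - 36*k²)
G(-644, -424) + (-71 + 303)*(30 - 1*57) = (-16 - 36*(-424)²) + (-71 + 303)*(30 - 1*57) = (-16 - 36*179776) + 232*(30 - 57) = (-16 - 6471936) + 232*(-27) = -6471952 - 6264 = -6478216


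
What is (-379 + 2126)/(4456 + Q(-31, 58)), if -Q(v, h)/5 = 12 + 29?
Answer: 1747/4251 ≈ 0.41096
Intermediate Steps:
Q(v, h) = -205 (Q(v, h) = -5*(12 + 29) = -5*41 = -205)
(-379 + 2126)/(4456 + Q(-31, 58)) = (-379 + 2126)/(4456 - 205) = 1747/4251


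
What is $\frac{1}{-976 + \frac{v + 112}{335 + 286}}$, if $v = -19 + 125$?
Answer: $- \frac{621}{605878} \approx -0.001025$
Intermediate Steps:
$v = 106$
$\frac{1}{-976 + \frac{v + 112}{335 + 286}} = \frac{1}{-976 + \frac{106 + 112}{335 + 286}} = \frac{1}{-976 + \frac{218}{621}} = \frac{1}{- \frac{605878}{621}} = - \frac{621}{605878}$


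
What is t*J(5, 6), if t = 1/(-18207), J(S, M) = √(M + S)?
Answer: -√11/18207 ≈ -0.00018216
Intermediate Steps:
t = -1/18207 ≈ -5.4924e-5
t*J(5, 6) = -√(6 + 5)/18207 = -√11/18207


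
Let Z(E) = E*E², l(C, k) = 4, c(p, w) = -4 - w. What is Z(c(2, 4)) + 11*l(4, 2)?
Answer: -468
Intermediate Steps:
Z(E) = E³
Z(c(2, 4)) + 11*l(4, 2) = (-4 - 1*4)³ + 11*4 = (-4 - 4)³ + 44 = (-8)³ + 44 = -512 + 44 = -468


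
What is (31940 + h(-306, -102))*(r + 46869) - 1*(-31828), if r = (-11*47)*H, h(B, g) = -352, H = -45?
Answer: 2215424620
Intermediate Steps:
r = 23265 (r = -11*47*(-45) = -517*(-45) = 23265)
(31940 + h(-306, -102))*(r + 46869) - 1*(-31828) = (31940 - 352)*(23265 + 46869) - 1*(-31828) = 31588*70134 + 31828 = 2215392792 + 31828 = 2215424620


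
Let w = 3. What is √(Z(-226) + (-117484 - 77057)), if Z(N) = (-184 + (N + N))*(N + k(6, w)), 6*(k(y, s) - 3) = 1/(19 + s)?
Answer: 2*I*√1594714/11 ≈ 229.6*I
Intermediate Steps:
k(y, s) = 3 + 1/(6*(19 + s))
Z(N) = (-184 + 2*N)*(397/132 + N) (Z(N) = (-184 + (N + N))*(N + (343 + 18*3)/(6*(19 + 3))) = (-184 + 2*N)*(N + (⅙)*(343 + 54)/22) = (-184 + 2*N)*(N + (⅙)*(1/22)*397) = (-184 + 2*N)*(N + 397/132) = (-184 + 2*N)*(397/132 + N))
√(Z(-226) + (-117484 - 77057)) = √((-18262/33 + 2*(-226)² - 11747/66*(-226)) + (-117484 - 77057)) = √((-18262/33 + 2*51076 + 1327411/33) - 194541) = √((-18262/33 + 102152 + 1327411/33) - 194541) = √(1560055/11 - 194541) = √(-579896/11) = 2*I*√1594714/11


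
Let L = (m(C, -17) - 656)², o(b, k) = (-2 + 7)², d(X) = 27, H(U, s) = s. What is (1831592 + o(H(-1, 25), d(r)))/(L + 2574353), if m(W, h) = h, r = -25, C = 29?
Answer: 610539/1009094 ≈ 0.60504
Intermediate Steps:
o(b, k) = 25 (o(b, k) = 5² = 25)
L = 452929 (L = (-17 - 656)² = (-673)² = 452929)
(1831592 + o(H(-1, 25), d(r)))/(L + 2574353) = (1831592 + 25)/(452929 + 2574353) = 1831617/3027282 = 1831617*(1/3027282) = 610539/1009094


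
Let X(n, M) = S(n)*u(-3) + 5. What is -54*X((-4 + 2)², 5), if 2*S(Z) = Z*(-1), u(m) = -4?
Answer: -702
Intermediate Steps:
S(Z) = -Z/2 (S(Z) = (Z*(-1))/2 = (-Z)/2 = -Z/2)
X(n, M) = 5 + 2*n (X(n, M) = -n/2*(-4) + 5 = 2*n + 5 = 5 + 2*n)
-54*X((-4 + 2)², 5) = -54*(5 + 2*(-4 + 2)²) = -54*(5 + 2*(-2)²) = -54*(5 + 2*4) = -54*(5 + 8) = -54*13 = -702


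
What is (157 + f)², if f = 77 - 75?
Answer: 25281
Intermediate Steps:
f = 2
(157 + f)² = (157 + 2)² = 159² = 25281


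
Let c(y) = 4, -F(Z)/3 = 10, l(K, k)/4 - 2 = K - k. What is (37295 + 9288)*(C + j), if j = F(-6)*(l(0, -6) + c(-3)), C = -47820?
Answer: -2277908700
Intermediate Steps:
l(K, k) = 8 - 4*k + 4*K (l(K, k) = 8 + 4*(K - k) = 8 + (-4*k + 4*K) = 8 - 4*k + 4*K)
F(Z) = -30 (F(Z) = -3*10 = -30)
j = -1080 (j = -30*((8 - 4*(-6) + 4*0) + 4) = -30*((8 + 24 + 0) + 4) = -30*(32 + 4) = -30*36 = -1080)
(37295 + 9288)*(C + j) = (37295 + 9288)*(-47820 - 1080) = 46583*(-48900) = -2277908700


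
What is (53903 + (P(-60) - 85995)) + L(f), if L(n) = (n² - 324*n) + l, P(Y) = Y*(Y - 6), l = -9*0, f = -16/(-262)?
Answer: -483112740/17161 ≈ -28152.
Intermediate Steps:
f = 8/131 (f = -16*(-1/262) = 8/131 ≈ 0.061069)
l = 0
P(Y) = Y*(-6 + Y)
L(n) = n² - 324*n (L(n) = (n² - 324*n) + 0 = n² - 324*n)
(53903 + (P(-60) - 85995)) + L(f) = (53903 + (-60*(-6 - 60) - 85995)) + 8*(-324 + 8/131)/131 = (53903 + (-60*(-66) - 85995)) + (8/131)*(-42436/131) = (53903 + (3960 - 85995)) - 339488/17161 = (53903 - 82035) - 339488/17161 = -28132 - 339488/17161 = -483112740/17161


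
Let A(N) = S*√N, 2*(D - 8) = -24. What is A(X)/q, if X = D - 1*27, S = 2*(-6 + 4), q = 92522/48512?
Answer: -97024*I*√31/46261 ≈ -11.677*I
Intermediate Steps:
D = -4 (D = 8 + (½)*(-24) = 8 - 12 = -4)
q = 46261/24256 (q = 92522*(1/48512) = 46261/24256 ≈ 1.9072)
S = -4 (S = 2*(-2) = -4)
X = -31 (X = -4 - 1*27 = -4 - 27 = -31)
A(N) = -4*√N
A(X)/q = (-4*I*√31)/(46261/24256) = -4*I*√31*(24256/46261) = -97024*I*√31/46261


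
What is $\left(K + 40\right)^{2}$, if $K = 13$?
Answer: $2809$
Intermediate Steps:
$\left(K + 40\right)^{2} = \left(13 + 40\right)^{2} = 53^{2} = 2809$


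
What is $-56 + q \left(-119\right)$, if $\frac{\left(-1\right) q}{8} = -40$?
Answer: $-38136$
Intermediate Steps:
$q = 320$ ($q = \left(-8\right) \left(-40\right) = 320$)
$-56 + q \left(-119\right) = -56 + 320 \left(-119\right) = -56 - 38080 = -38136$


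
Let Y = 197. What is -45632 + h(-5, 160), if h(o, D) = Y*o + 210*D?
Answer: -13017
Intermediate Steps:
h(o, D) = 197*o + 210*D
-45632 + h(-5, 160) = -45632 + (197*(-5) + 210*160) = -45632 + (-985 + 33600) = -45632 + 32615 = -13017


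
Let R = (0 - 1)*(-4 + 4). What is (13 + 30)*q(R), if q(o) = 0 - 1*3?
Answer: -129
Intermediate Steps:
R = 0 (R = -1*0 = 0)
q(o) = -3 (q(o) = 0 - 3 = -3)
(13 + 30)*q(R) = (13 + 30)*(-3) = 43*(-3) = -129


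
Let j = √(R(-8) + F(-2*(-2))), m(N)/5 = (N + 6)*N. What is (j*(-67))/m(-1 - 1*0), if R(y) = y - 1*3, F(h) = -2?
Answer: 67*I*√13/25 ≈ 9.6629*I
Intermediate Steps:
m(N) = 5*N*(6 + N) (m(N) = 5*((N + 6)*N) = 5*((6 + N)*N) = 5*(N*(6 + N)) = 5*N*(6 + N))
R(y) = -3 + y (R(y) = y - 3 = -3 + y)
j = I*√13 (j = √((-3 - 8) - 2) = √(-11 - 2) = √(-13) = I*√13 ≈ 3.6056*I)
(j*(-67))/m(-1 - 1*0) = ((I*√13)*(-67))/((5*(-1 - 1*0)*(6 + (-1 - 1*0)))) = (-67*I*√13)/((5*(-1 + 0)*(6 + (-1 + 0)))) = (-67*I*√13)/((5*(-1)*(6 - 1))) = (-67*I*√13)/((5*(-1)*5)) = (-67*I*√13)/(-25) = -(-67)*I*√13/25 = 67*I*√13/25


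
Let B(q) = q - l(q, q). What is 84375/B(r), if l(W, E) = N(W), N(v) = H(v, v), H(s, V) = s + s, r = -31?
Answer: 84375/31 ≈ 2721.8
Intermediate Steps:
H(s, V) = 2*s
N(v) = 2*v
l(W, E) = 2*W
B(q) = -q (B(q) = q - 2*q = -q)
84375/B(r) = 84375/((-1*(-31))) = 84375/31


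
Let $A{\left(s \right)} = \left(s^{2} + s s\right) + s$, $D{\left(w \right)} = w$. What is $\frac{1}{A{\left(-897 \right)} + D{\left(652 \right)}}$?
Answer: $\frac{1}{1608973} \approx 6.2151 \cdot 10^{-7}$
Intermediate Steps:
$A{\left(s \right)} = s + 2 s^{2}$ ($A{\left(s \right)} = \left(s^{2} + s^{2}\right) + s = 2 s^{2} + s = s + 2 s^{2}$)
$\frac{1}{A{\left(-897 \right)} + D{\left(652 \right)}} = \frac{1}{- 897 \left(1 + 2 \left(-897\right)\right) + 652} = \frac{1}{- 897 \left(1 - 1794\right) + 652} = \frac{1}{\left(-897\right) \left(-1793\right) + 652} = \frac{1}{1608321 + 652} = \frac{1}{1608973}$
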